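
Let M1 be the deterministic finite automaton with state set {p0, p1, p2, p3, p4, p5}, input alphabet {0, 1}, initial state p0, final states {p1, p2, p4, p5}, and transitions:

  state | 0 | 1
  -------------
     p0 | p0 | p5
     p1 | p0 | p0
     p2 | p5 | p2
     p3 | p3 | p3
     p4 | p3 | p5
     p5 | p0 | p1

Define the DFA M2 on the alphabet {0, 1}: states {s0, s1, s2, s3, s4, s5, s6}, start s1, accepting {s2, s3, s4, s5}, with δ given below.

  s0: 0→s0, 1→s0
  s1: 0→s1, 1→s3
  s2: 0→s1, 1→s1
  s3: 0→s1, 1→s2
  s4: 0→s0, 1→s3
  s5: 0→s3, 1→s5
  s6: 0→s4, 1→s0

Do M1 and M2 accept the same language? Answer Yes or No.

Yes

Exploring the product automaton M1 × M2 from the start pair (p0, s1), following both machines on each input symbol, reaches 3 state pairs: (p0, s1), (p5, s3), (p1, s2).
M1 accepts in {p1, p2, p4, p5} and M2 accepts in {s2, s3, s4, s5}. In every reachable pair the two components are either both accepting — (p5, s3), (p1, s2) — or both non-accepting, so no string is accepted by exactly one of the machines: L(M1) \ L(M2) and L(M2) \ L(M1) are both empty.
Hence every string is accepted by M1 iff it is accepted by M2, and the two languages coincide.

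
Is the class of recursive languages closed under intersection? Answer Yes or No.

Yes

Run both deciders on the input and accept iff both accept; the combined machine always halts.
So the recursive languages are closed under intersection.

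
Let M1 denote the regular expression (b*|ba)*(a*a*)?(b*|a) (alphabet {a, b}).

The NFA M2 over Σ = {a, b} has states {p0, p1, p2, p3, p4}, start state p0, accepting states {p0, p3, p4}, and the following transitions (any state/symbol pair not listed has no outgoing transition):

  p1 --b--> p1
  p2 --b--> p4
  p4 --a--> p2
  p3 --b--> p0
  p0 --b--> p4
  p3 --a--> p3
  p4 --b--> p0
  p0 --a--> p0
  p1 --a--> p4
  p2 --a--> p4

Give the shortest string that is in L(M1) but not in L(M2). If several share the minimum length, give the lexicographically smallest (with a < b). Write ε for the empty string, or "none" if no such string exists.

ba

The string ba is accepted by M1 but not by M2.
No shorter string lies in the difference, and ba is the lexicographically first length-2 string in L(M1) \ L(M2).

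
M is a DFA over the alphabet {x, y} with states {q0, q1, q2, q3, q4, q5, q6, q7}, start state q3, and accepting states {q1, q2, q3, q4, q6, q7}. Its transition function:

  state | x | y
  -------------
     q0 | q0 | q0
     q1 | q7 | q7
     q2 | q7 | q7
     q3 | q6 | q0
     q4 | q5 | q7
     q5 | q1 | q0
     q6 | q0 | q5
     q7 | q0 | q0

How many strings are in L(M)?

The useful subgraph on states {q1, q3, q5, q6, q7} is acyclic, so L(M) is finite; the longest accepting path visits 5 useful states, giving maximum string length 4.
Counting accepting paths from q3 by length: 1 of length 0, 1 of length 1, 1 of length 3, 2 of length 4. Total 5.

5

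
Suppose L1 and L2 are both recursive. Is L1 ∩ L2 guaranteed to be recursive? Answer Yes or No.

Run both deciders on the input and accept iff both accept; the combined machine always halts.
So the recursive languages are closed under intersection.

Yes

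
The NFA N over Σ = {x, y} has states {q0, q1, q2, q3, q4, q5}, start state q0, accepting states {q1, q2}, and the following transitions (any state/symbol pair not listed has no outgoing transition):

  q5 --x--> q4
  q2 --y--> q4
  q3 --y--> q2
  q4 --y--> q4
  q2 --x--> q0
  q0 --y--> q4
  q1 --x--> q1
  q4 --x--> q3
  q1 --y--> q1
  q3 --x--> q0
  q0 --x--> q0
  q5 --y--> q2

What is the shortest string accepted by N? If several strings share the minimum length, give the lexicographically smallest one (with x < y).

yxy

A breadth-first search from q0 reaches an accepting state first via the path q0 → q4 → q3 → q2 on input yxy.
No string of length < 3 is accepted (BFS exhausts all shorter strings without reaching an accepting state), and yxy is the lexicographically least accepting string of length 3.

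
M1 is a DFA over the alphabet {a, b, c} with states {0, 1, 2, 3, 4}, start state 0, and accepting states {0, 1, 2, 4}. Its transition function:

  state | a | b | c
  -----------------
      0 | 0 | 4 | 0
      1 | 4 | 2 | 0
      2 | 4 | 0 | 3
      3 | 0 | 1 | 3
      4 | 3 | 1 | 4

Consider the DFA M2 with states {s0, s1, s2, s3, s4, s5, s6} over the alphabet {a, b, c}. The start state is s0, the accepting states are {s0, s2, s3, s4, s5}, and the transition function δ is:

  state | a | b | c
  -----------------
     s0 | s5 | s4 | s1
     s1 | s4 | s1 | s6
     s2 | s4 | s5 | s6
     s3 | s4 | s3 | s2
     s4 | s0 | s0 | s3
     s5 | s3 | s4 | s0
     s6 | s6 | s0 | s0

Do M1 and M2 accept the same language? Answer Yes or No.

The string c is accepted by M1 but rejected by M2.
So L(M1) ≠ L(M2).

No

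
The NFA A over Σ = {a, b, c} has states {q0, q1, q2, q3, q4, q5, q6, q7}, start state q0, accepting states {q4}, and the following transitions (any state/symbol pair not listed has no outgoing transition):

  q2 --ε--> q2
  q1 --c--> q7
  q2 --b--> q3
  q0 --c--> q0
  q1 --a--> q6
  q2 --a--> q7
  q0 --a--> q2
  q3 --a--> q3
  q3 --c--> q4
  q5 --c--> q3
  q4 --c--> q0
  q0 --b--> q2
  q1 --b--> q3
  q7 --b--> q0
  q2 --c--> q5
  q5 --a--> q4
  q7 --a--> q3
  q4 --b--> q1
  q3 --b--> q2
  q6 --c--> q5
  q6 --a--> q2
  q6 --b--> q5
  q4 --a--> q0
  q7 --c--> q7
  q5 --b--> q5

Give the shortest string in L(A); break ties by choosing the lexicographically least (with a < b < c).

abc

A breadth-first search from q0 reaches an accepting state first via the path q0 → q2 → q3 → q4 on input abc.
No string of length < 3 is accepted (BFS exhausts all shorter strings without reaching an accepting state), and abc is the lexicographically least accepting string of length 3.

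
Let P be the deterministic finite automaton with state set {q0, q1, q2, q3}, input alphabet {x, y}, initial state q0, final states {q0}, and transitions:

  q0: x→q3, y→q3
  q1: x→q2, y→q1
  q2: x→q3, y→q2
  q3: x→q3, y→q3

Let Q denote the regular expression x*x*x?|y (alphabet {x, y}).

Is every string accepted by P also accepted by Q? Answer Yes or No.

Converting the expression Q to a DFA (subset construction, then merging equivalent states) gives the minimal DFA with states {r0, r1, r2, r3}, start state r0, accepting states {r0, r1, r2} and transitions r0: x→r1, y→r2; r1: x→r1, y→r3; r2: x→r3, y→r3; r3: x→r3, y→r3.
Exploring the product automaton P × Q from the start pair (q0, r0), following both machines on each input symbol, reaches 4 state pairs: (q0, r0), (q3, r1), (q3, r2), (q3, r3).
P accepts in {q0} and Q accepts in {r0, r1, r2}. The reachable pairs whose P-component is accepting are (q0, r0); in each of them the Q-component is accepting too, so the product for L(P) \ L(Q) (P-component accepting, Q-component rejecting) has no reachable accepting pair and the difference is empty.
Hence every string in L(P) is also in L(Q).

Yes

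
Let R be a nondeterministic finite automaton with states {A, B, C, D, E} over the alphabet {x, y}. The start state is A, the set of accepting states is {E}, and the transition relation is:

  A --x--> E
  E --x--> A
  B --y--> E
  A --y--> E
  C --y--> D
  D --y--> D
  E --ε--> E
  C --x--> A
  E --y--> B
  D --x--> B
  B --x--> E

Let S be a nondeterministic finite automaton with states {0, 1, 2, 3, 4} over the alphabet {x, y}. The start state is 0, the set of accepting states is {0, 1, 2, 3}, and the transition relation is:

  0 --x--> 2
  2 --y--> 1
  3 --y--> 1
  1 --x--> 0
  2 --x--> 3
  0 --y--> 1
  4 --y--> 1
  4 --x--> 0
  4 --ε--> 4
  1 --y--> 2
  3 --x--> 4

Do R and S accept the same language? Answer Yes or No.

No

The string xxx is accepted by R but rejected by S.
So L(R) ≠ L(S).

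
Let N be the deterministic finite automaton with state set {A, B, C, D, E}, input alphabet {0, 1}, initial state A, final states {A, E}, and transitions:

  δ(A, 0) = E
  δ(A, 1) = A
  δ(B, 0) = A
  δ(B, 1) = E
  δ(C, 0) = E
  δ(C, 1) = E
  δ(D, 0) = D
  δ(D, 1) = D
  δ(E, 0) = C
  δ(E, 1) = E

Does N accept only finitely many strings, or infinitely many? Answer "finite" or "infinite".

infinite

State A is reachable from the start and can reach an accepting state, and it lies on the cycle A → A.
Traversing that cycle any number of times yields accepted strings of unbounded length, so the language is infinite.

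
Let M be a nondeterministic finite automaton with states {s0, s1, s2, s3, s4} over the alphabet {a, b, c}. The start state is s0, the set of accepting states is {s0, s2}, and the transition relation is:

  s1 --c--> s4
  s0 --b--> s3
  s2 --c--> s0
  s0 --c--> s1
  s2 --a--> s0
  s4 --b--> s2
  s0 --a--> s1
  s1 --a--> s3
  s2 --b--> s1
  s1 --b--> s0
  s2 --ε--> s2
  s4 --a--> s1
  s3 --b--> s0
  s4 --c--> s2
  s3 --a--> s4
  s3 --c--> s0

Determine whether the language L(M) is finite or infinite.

infinite

State s0 is reachable from the start and can reach an accepting state, and it lies on the cycle s0 → s1 → s0.
Traversing that cycle any number of times yields accepted strings of unbounded length, so the language is infinite.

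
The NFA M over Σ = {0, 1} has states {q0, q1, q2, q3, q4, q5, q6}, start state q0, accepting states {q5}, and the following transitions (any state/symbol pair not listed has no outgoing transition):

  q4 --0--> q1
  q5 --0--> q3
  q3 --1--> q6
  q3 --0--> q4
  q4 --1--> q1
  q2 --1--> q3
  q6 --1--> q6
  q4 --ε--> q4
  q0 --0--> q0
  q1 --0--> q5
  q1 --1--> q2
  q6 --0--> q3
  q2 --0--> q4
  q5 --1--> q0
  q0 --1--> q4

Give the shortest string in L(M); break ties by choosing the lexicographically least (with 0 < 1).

100

A breadth-first search from q0 reaches an accepting state first via the path q0 → q4 → q1 → q5 on input 100.
No string of length < 3 is accepted (BFS exhausts all shorter strings without reaching an accepting state), and 100 is the lexicographically least accepting string of length 3.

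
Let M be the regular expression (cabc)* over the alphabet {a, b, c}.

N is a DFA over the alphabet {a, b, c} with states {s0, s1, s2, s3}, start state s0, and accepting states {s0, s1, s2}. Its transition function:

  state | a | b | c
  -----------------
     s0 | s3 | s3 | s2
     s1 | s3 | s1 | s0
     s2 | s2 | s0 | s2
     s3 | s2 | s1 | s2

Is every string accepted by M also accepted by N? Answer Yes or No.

Yes

Converting the expression M to a DFA (subset construction, then merging equivalent states) gives the minimal DFA with states {m0, m1, m2, m3, m4}, start state m0, accepting states {m0} and transitions m0: a→m1, b→m1, c→m2; m1: a→m1, b→m1, c→m1; m2: a→m3, b→m1, c→m1; m3: a→m1, b→m4, c→m1; m4: a→m1, b→m1, c→m0.
Exploring the product automaton M × N from the start pair (m0, s0), following both machines on each input symbol, reaches 9 state pairs: (m0, s0), (m1, s3), (m2, s2), (m1, s2), (m1, s1), (m3, s2), (m1, s0), (m4, s0), (m0, s2).
M accepts in {m0} and N accepts in {s0, s1, s2}. The reachable pairs whose M-component is accepting are (m0, s0), (m0, s2); in each of them the N-component is accepting too, so the product for L(M) \ L(N) (M-component accepting, N-component rejecting) has no reachable accepting pair and the difference is empty.
Hence every string in L(M) is also in L(N).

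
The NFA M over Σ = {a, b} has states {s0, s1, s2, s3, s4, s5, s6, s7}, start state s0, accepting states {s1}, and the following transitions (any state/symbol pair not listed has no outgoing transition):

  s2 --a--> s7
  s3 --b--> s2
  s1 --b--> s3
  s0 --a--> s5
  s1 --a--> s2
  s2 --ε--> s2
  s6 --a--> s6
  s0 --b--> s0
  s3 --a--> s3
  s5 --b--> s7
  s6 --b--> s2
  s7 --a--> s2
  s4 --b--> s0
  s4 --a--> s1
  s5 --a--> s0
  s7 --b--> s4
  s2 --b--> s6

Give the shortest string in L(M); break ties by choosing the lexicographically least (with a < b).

abba

A breadth-first search from s0 reaches an accepting state first via the path s0 → s5 → s7 → s4 → s1 on input abba.
No string of length < 4 is accepted (BFS exhausts all shorter strings without reaching an accepting state), and abba is the lexicographically least accepting string of length 4.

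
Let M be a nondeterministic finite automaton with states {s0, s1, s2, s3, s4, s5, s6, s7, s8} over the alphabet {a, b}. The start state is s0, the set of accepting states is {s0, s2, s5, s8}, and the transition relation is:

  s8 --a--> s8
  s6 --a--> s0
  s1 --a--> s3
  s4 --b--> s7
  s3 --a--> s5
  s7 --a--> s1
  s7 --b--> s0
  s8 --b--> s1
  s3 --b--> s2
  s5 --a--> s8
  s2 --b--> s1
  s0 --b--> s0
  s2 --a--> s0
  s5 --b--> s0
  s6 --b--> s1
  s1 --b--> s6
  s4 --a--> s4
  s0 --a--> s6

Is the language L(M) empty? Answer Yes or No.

No

The empty string ε is accepted: the run s0 ends in the accepting state s0.
Since at least one string is accepted, L(M) is not empty.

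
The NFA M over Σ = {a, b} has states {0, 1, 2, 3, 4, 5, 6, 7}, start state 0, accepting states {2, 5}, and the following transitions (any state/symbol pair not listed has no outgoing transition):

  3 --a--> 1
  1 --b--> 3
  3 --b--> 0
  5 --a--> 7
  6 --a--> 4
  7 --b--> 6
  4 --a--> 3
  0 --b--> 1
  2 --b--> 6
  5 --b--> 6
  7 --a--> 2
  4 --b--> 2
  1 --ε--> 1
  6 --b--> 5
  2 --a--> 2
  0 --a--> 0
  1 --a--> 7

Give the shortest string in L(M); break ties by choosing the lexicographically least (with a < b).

baa

A breadth-first search from 0 reaches an accepting state first via the path 0 → 1 → 7 → 2 on input baa.
No string of length < 3 is accepted (BFS exhausts all shorter strings without reaching an accepting state), and baa is the lexicographically least accepting string of length 3.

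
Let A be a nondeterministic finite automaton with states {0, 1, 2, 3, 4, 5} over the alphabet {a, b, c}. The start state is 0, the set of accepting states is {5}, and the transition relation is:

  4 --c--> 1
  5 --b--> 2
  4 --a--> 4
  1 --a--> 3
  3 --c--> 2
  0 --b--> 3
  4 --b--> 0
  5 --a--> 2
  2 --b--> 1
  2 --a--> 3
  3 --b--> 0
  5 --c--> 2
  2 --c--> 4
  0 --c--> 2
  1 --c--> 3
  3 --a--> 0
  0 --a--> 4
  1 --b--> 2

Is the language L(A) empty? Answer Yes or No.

Yes

The states reachable from the start state are {0, 1, 2, 3, 4}.
None of the accepting states {5} is reachable, so no string is accepted and L(A) = ∅.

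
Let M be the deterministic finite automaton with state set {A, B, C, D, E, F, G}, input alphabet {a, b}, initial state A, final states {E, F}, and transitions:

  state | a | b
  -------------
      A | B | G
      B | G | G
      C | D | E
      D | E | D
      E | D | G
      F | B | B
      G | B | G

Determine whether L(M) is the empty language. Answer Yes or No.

Yes

The states reachable from the start state are {A, B, G}.
None of the accepting states {E, F} is reachable, so no string is accepted and L(M) = ∅.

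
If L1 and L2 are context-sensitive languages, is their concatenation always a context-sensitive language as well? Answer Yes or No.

Yes

With disjoint nonterminals (and terminals first replaced by fresh nonterminal copies so contexts cannot straddle the boundary), S → S₁S₂ added to two noncontracting grammars is noncontracting and generates L₁L₂; equivalently an LBA guesses the split point and checks each part in place.
So the context-sensitive languages are closed under concatenation.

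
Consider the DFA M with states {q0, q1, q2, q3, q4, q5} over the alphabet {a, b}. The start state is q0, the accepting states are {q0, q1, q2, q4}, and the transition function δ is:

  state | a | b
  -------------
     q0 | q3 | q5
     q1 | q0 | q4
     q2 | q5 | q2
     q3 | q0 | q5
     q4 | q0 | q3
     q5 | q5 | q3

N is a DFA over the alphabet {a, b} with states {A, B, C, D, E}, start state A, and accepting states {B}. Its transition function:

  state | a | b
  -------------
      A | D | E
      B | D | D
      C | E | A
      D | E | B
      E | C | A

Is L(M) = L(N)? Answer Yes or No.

No

The empty string ε is accepted by M but rejected by N.
So L(M) ≠ L(N).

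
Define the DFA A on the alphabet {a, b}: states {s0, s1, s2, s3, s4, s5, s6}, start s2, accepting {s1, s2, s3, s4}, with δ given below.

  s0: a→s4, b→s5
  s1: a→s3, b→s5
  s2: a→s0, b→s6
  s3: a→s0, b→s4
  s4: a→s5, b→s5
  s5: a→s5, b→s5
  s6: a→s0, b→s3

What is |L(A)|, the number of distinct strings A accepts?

The useful subgraph on states {s0, s2, s3, s4, s6} is acyclic, so L(A) is finite; the longest accepting path visits 5 useful states, giving maximum string length 4.
Counting accepting paths from s2 by length: 1 of length 0, 2 of length 2, 2 of length 3, 1 of length 4. Total 6.

6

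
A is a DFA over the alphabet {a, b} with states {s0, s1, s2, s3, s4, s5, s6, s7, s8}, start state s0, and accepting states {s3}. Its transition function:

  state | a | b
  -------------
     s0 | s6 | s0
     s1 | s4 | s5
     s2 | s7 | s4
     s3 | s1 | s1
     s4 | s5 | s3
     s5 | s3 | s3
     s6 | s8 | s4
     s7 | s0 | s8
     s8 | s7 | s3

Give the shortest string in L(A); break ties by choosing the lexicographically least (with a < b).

aab

A breadth-first search from s0 reaches an accepting state first via the path s0 → s6 → s8 → s3 on input aab.
No string of length < 3 is accepted (BFS exhausts all shorter strings without reaching an accepting state), and aab is the lexicographically least accepting string of length 3.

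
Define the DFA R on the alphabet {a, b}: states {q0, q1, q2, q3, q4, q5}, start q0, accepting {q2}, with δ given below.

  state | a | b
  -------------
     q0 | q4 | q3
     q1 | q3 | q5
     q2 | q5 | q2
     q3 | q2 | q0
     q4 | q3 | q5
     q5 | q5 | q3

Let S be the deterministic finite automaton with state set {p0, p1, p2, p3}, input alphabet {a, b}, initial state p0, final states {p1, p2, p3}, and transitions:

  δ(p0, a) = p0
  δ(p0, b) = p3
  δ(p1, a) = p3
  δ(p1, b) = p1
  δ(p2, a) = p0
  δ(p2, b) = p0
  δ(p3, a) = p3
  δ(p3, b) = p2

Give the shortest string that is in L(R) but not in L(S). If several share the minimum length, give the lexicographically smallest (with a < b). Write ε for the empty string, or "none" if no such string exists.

aaa

The string aaa is accepted by R but not by S.
No shorter string lies in the difference, and aaa is the lexicographically first length-3 string in L(R) \ L(S).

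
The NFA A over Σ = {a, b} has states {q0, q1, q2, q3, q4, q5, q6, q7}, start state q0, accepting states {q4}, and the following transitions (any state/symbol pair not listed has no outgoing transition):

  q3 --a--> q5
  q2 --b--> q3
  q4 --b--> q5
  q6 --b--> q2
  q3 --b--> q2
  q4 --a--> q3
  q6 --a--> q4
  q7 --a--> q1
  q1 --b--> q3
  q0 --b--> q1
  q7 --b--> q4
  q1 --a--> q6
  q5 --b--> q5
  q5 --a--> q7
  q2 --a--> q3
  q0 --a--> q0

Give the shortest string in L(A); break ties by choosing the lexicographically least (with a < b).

baa

A breadth-first search from q0 reaches an accepting state first via the path q0 → q1 → q6 → q4 on input baa.
No string of length < 3 is accepted (BFS exhausts all shorter strings without reaching an accepting state), and baa is the lexicographically least accepting string of length 3.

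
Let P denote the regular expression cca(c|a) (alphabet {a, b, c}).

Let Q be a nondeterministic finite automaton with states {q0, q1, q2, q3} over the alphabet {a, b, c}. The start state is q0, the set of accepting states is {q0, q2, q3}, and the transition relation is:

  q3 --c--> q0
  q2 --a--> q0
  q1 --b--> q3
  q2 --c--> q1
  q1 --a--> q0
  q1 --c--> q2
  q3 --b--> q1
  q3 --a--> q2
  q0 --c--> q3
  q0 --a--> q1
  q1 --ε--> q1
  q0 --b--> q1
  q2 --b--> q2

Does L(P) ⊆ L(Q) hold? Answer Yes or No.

Converting the expression P to a DFA (subset construction, then merging equivalent states) gives the minimal DFA with states {p0, p1, p2, p3, p4, p5}, start state p0, accepting states {p5} and transitions p0: a→p1, b→p1, c→p2; p1: a→p1, b→p1, c→p1; p2: a→p1, b→p1, c→p3; p3: a→p4, b→p1, c→p1; p4: a→p5, b→p1, c→p5; p5: a→p1, b→p1, c→p1.
Exploring the product automaton P × Q from the start pair (p0, q0), following both machines on each input symbol, reaches 10 state pairs: (p0, q0), (p1, q1), (p2, q3), (p1, q0), (p1, q3), (p1, q2), (p3, q0), (p4, q1), (p5, q0), (p5, q2).
P accepts in {p5} and Q accepts in {q0, q2, q3}. The reachable pairs whose P-component is accepting are (p5, q0), (p5, q2); in each of them the Q-component is accepting too, so the product for L(P) \ L(Q) (P-component accepting, Q-component rejecting) has no reachable accepting pair and the difference is empty.
Hence every string in L(P) is also in L(Q).

Yes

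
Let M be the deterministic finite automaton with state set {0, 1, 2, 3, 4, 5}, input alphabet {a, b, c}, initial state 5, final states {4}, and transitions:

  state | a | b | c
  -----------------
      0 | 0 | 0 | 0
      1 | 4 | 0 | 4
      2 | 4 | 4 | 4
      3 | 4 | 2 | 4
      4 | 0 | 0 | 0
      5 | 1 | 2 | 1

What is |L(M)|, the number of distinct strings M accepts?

7

The useful subgraph on states {1, 2, 4, 5} is acyclic, so L(M) is finite; the longest accepting path visits 3 useful states, giving maximum string length 2.
Counting accepting paths from 5 by length: 7 of length 2. Total 7.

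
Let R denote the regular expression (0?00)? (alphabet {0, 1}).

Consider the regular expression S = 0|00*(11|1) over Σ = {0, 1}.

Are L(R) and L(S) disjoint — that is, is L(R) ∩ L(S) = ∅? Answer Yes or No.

Converting the expression R to a DFA (subset construction, then merging equivalent states) gives the minimal DFA with states {r0, r1, r2, r3, r4}, start state r0, accepting states {r0, r3, r4} and transitions r0: 0→r1, 1→r2; r1: 0→r3, 1→r2; r2: 0→r2, 1→r2; r3: 0→r4, 1→r2; r4: 0→r2, 1→r2.
Converting the expression S to a DFA (subset construction, then merging equivalent states) gives the minimal DFA with states {s0, s1, s2, s3, s4, s5}, start state s0, accepting states {s1, s4, s5} and transitions s0: 0→s1, 1→s2; s1: 0→s3, 1→s4; s2: 0→s2, 1→s2; s3: 0→s3, 1→s4; s4: 0→s2, 1→s5; s5: 0→s2, 1→s2.
Exploring the product automaton R × S from the start pair (r0, s0), following both machines on each input symbol, reaches 8 state pairs: (r0, s0), (r1, s1), (r2, s2), (r3, s3), (r2, s4), (r4, s3), (r2, s5), (r2, s3).
R accepts in {r0, r3, r4} and S accepts in {s1, s4, s5}; no reachable pair has both components accepting, so no string drives both machines to acceptance simultaneously and L(R) ∩ L(S) = ∅.
So no string is accepted by both, and the intersection is empty.

Yes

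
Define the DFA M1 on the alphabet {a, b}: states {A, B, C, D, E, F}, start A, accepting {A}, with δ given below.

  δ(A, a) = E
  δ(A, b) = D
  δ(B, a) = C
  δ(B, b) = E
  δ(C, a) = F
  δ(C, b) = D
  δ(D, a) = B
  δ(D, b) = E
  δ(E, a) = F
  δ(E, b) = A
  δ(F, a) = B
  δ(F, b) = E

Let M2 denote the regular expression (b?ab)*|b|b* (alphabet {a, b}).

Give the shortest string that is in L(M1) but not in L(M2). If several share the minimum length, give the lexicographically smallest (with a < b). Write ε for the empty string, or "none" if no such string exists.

The string aabb is accepted by M1 but not by M2.
No shorter string lies in the difference, and aabb is the lexicographically first length-4 string in L(M1) \ L(M2).

aabb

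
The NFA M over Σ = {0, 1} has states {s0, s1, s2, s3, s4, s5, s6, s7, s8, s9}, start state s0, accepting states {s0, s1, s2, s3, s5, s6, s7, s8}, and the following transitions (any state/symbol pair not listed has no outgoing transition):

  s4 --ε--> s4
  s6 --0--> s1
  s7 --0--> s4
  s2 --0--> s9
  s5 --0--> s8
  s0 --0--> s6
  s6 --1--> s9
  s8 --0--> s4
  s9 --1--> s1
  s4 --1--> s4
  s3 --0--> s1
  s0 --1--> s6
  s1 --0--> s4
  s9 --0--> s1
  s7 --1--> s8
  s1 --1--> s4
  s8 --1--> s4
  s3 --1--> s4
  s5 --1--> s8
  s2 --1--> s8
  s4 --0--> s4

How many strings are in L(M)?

The useful subgraph on states {s0, s1, s6, s9} is acyclic, so L(M) is finite; the longest accepting path visits 4 useful states, giving maximum string length 3.
Counting accepting paths from s0 by length: 1 of length 0, 2 of length 1, 2 of length 2, 4 of length 3. Total 9.

9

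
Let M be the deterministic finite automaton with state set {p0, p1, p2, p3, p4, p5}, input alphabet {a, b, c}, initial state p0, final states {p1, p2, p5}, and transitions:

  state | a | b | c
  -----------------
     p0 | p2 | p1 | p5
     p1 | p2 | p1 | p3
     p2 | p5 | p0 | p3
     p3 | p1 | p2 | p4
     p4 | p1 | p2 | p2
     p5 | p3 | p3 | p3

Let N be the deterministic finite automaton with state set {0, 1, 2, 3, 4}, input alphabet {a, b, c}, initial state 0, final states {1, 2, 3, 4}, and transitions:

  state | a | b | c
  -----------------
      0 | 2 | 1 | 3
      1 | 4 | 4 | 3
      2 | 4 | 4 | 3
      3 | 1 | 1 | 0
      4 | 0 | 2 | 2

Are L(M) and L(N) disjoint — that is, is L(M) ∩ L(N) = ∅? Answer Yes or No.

No

The string a is accepted by both M and N.
Hence L(M) ∩ L(N) ≠ ∅.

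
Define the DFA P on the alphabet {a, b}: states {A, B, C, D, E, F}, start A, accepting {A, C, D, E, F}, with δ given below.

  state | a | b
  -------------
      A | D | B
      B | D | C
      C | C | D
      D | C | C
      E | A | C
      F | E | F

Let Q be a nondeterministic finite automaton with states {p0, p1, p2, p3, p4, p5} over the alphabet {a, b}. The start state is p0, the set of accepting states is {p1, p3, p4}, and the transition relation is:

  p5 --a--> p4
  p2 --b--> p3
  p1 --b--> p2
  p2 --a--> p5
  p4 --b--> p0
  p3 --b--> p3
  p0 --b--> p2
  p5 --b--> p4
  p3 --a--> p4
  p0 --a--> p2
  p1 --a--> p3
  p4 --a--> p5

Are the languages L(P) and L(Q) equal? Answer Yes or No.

The empty string ε is accepted by P but rejected by Q.
So L(P) ≠ L(Q).

No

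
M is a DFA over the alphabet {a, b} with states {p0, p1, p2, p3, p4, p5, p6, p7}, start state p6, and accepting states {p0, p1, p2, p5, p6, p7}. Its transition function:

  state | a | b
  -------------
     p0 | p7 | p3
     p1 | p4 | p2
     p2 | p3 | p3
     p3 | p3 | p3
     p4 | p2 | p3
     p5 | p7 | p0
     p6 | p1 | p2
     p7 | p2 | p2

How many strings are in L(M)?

The useful subgraph on states {p1, p2, p4, p6} is acyclic, so L(M) is finite; the longest accepting path visits 4 useful states, giving maximum string length 3.
Counting accepting paths from p6 by length: 1 of length 0, 2 of length 1, 1 of length 2, 1 of length 3. Total 5.

5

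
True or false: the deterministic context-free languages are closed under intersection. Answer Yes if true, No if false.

No

DCFLs are closed under complement (normalise the DPDA to read all of its input, then flip the verdict). If they were also closed under intersection, De Morgan would make them closed under union; but {aⁿbⁿ : n≥0} and {aⁿb²ⁿ : n≥0} are DCFLs (push the a's; pop one per b, respectively one per two b's) whose union no deterministic PDA accepts: a DPDA for it would have a single run on aⁿb²ⁿ, accepting after the prefix aⁿbⁿ and accepting again after n more b's; an ordinary PDA that simulates it on a's and b's and, at any moment when it is accepting, may switch to reading only a fresh letter c while feeding each c to the simulation as a b, would accept aⁱbʲcᵏ (k≥1) exactly when both aⁱbʲ and aⁱbʲ⁺ᵏ are in the language, i.e. its language intersected with the regular set a*b*c⁺ would be exactly {aⁿbⁿcⁿ : n≥1} — impossible, since context-free languages are closed under intersection with regular sets and {aⁿbⁿcⁿ} is not context-free.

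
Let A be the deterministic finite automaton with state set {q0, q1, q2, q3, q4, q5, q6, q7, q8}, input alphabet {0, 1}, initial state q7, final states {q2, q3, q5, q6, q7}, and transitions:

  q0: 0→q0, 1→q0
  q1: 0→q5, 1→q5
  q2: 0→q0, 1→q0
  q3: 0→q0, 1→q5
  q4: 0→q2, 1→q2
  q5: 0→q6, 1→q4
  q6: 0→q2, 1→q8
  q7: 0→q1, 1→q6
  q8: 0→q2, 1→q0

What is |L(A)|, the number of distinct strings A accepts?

The useful subgraph on states {q1, q2, q4, q5, q6, q7, q8} is acyclic, so L(A) is finite; the longest accepting path visits 6 useful states, giving maximum string length 5.
Counting accepting paths from q7 by length: 1 of length 0, 1 of length 1, 3 of length 2, 3 of length 3, 6 of length 4, 2 of length 5. Total 16.

16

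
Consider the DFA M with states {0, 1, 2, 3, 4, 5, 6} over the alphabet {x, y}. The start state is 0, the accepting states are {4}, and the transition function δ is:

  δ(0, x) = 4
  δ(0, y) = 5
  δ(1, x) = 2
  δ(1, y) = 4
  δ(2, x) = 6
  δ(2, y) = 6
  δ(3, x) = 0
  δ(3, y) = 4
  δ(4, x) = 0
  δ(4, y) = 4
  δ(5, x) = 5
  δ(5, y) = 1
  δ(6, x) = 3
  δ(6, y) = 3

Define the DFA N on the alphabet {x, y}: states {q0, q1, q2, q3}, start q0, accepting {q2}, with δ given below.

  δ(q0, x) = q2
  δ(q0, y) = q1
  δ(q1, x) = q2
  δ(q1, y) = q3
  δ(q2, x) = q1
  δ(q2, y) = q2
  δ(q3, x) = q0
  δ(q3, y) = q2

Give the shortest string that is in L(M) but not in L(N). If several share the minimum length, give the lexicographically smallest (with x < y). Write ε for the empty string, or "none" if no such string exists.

The string xxyxyy is accepted by M but not by N.
No shorter string lies in the difference, and xxyxyy is the lexicographically first length-6 string in L(M) \ L(N).

xxyxyy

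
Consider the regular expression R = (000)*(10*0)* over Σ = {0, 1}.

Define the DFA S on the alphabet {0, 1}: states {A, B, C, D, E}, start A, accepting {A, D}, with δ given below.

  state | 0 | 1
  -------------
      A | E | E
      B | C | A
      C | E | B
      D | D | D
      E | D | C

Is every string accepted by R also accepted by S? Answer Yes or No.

Yes

Converting the expression R to a DFA (subset construction, then merging equivalent states) gives the minimal DFA with states {r0, r1, r2, r3, r4, r5}, start state r0, accepting states {r0, r5} and transitions r0: 0→r1, 1→r2; r1: 0→r3, 1→r4; r2: 0→r5, 1→r4; r3: 0→r0, 1→r4; r4: 0→r4, 1→r4; r5: 0→r5, 1→r2.
Exploring the product automaton R × S from the start pair (r0, A), following both machines on each input symbol, reaches 13 state pairs: (r0, A), (r1, E), (r2, E), (r3, D), (r4, C), (r5, D), (r0, D), (r4, D), (r4, E), (r4, B), (r2, D), (r1, D), (r4, A).
R accepts in {r0, r5} and S accepts in {A, D}. The reachable pairs whose R-component is accepting are (r0, A), (r5, D), (r0, D); in each of them the S-component is accepting too, so the product for L(R) \ L(S) (R-component accepting, S-component rejecting) has no reachable accepting pair and the difference is empty.
Hence every string in L(R) is also in L(S).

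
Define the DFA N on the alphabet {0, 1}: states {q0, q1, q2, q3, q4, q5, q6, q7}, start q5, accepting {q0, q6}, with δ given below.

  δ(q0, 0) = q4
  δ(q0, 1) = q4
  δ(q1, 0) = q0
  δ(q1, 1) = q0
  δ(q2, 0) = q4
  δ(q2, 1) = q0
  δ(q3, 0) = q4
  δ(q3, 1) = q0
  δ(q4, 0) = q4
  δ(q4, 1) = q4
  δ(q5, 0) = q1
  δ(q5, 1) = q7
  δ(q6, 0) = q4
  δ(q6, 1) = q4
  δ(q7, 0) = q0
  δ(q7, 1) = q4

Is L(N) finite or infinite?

finite

The useful states (reachable from q5 and able to reach an accepting state) are {q0, q1, q5, q7}.
Restricted to these states the transition graph has no cycle, so every accepting path has bounded length and L is finite.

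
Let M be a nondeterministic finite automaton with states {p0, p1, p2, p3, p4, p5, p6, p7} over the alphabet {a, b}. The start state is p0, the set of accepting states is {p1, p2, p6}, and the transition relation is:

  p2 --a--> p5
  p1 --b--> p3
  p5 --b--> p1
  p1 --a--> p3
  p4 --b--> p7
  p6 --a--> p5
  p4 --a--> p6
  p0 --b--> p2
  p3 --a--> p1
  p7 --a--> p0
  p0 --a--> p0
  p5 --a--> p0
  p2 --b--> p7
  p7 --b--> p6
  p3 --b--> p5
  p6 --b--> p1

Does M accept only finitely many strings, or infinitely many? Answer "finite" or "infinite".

infinite

State p0 is reachable from the start and can reach an accepting state, and it lies on the cycle p0 → p0.
Traversing that cycle any number of times yields accepted strings of unbounded length, so the language is infinite.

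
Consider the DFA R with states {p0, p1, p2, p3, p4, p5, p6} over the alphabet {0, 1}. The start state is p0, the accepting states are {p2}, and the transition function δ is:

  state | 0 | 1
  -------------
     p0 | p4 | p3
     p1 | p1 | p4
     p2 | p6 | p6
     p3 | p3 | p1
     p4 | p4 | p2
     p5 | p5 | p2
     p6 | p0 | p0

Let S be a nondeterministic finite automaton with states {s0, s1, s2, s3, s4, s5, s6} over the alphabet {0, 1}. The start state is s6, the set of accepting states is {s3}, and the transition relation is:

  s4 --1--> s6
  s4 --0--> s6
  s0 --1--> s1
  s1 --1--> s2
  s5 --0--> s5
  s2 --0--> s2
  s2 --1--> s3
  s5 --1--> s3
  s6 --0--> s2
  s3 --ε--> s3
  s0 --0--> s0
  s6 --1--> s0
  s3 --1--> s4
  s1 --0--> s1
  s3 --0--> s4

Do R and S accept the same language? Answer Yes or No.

Yes

Exploring the product automaton R × S from the start pair (p0, s6), following both machines on each input symbol, reaches 6 state pairs: (p0, s6), (p4, s2), (p3, s0), (p2, s3), (p1, s1), (p6, s4).
R accepts in {p2} and S accepts in {s3}. In every reachable pair the two components are either both accepting — (p2, s3) — or both non-accepting, so no string is accepted by exactly one of the machines: L(R) \ L(S) and L(S) \ L(R) are both empty.
Hence every string is accepted by R iff it is accepted by S, and the two languages coincide.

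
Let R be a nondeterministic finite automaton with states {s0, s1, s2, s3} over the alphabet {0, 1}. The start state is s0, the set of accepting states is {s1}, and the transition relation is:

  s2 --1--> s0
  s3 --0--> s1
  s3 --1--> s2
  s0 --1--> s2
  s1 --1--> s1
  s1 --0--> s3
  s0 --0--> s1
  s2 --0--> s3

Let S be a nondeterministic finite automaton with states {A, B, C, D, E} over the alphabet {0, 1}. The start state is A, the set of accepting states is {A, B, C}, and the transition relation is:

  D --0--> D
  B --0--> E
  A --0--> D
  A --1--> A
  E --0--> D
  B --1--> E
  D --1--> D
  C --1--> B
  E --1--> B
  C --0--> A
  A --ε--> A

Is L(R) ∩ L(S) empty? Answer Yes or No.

Yes

Exploring the product automaton R × S from the start pair (s0, A), following both machines on each input symbol, reaches 6 state pairs: (s0, A), (s1, D), (s2, A), (s3, D), (s2, D), (s0, D).
R accepts in {s1} and S accepts in {A, B, C}; no reachable pair has both components accepting, so no string drives both machines to acceptance simultaneously and L(R) ∩ L(S) = ∅.
So no string is accepted by both, and the intersection is empty.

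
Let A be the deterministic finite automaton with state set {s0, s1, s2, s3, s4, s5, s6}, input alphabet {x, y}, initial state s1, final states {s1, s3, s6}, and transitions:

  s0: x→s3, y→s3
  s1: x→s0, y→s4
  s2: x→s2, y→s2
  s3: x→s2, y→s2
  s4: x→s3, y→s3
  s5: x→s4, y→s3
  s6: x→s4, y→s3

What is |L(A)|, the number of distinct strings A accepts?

The useful subgraph on states {s0, s1, s3, s4} is acyclic, so L(A) is finite; the longest accepting path visits 3 useful states, giving maximum string length 2.
Counting accepting paths from s1 by length: 1 of length 0, 4 of length 2. Total 5.

5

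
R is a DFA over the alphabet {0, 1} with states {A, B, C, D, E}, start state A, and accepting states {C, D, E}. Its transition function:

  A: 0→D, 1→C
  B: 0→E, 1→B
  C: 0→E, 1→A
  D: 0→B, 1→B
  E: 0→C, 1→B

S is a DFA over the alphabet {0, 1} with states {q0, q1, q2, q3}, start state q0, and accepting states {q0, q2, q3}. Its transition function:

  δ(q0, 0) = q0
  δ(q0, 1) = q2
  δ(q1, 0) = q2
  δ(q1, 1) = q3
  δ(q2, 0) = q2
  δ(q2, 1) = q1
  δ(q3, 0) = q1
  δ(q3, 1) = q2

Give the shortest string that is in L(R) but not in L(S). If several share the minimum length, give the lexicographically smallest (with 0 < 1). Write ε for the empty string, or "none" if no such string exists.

The string 1110 is accepted by R but not by S.
No shorter string lies in the difference, and 1110 is the lexicographically first length-4 string in L(R) \ L(S).

1110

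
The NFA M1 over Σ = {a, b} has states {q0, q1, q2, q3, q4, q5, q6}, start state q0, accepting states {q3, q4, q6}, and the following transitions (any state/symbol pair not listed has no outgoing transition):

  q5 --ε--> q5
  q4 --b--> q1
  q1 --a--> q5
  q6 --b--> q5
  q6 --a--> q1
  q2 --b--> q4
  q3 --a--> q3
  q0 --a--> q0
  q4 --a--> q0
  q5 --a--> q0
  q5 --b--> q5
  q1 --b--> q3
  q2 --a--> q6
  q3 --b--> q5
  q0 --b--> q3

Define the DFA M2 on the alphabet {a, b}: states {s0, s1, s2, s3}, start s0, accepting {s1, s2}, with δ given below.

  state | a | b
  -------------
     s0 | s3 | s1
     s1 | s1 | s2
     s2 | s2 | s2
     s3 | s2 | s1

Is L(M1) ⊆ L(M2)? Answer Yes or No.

Exploring the product automaton M1 × M2 from the start pair (q0, s0), following both machines on each input symbol, reaches 6 state pairs: (q0, s0), (q0, s3), (q3, s1), (q0, s2), (q5, s2), (q3, s2).
M1 accepts in {q3, q4, q6} and M2 accepts in {s1, s2}. The reachable pairs whose M1-component is accepting are (q3, s1), (q3, s2); in each of them the M2-component is accepting too, so the product for L(M1) \ L(M2) (M1-component accepting, M2-component rejecting) has no reachable accepting pair and the difference is empty.
Hence every string in L(M1) is also in L(M2).

Yes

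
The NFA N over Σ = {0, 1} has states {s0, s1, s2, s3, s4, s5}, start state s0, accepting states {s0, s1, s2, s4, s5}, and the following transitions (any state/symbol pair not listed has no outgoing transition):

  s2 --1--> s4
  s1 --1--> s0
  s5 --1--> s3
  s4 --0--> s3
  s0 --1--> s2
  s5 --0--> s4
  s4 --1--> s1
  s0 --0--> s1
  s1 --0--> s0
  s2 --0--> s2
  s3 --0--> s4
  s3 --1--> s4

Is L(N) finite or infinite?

State s0 is reachable from the start and can reach an accepting state, and it lies on the cycle s0 → s1 → s0.
Traversing that cycle any number of times yields accepted strings of unbounded length, so the language is infinite.

infinite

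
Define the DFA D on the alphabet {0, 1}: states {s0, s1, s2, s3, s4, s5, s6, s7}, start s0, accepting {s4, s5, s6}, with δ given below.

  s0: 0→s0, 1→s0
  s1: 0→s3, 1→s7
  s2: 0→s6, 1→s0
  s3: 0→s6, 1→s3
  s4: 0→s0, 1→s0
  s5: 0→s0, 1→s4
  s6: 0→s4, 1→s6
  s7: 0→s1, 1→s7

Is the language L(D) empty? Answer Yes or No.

The states reachable from the start state are {s0}.
None of the accepting states {s4, s5, s6} is reachable, so no string is accepted and L(D) = ∅.

Yes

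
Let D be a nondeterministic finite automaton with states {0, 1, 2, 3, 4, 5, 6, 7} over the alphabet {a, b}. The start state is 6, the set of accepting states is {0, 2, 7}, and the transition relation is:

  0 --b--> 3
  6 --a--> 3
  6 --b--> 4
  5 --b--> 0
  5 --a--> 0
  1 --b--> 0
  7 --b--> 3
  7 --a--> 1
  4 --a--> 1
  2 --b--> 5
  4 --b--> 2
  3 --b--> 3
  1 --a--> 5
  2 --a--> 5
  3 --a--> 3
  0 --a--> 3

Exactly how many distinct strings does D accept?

8

The useful subgraph on states {0, 1, 2, 4, 5, 6} is acyclic, so L(D) is finite; the longest accepting path visits 5 useful states, giving maximum string length 4.
Counting accepting paths from 6 by length: 1 of length 2, 1 of length 3, 6 of length 4. Total 8.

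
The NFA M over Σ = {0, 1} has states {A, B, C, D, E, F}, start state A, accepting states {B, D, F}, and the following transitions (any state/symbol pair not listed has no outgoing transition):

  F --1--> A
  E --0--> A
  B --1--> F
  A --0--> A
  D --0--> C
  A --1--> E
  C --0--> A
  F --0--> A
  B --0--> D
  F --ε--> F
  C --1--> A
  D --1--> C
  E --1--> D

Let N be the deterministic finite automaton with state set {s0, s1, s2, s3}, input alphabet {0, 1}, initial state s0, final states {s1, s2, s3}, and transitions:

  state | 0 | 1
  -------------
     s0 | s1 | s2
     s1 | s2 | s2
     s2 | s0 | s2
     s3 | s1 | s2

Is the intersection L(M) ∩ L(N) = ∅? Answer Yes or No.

The string 11 is accepted by both M and N.
Hence L(M) ∩ L(N) ≠ ∅.

No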